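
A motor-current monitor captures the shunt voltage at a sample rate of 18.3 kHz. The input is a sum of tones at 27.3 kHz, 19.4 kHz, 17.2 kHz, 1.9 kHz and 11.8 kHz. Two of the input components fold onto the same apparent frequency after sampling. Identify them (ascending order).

fs/2 = 9.15 kHz.
27.3 kHz mod fs = 9 kHz.
9 kHz ≤ fs/2 = 9.15 kHz, appears at 9 kHz.
19.4 kHz mod fs = 1.1 kHz.
1.1 kHz ≤ fs/2 = 9.15 kHz, appears at 1.1 kHz.
17.2 kHz > fs/2 = 9.15 kHz, folds to fs − 17.2 kHz = 1.1 kHz.
1.9 kHz ≤ fs/2 = 9.15 kHz, passes unchanged.
11.8 kHz > fs/2 = 9.15 kHz, folds to fs − 11.8 kHz = 6.5 kHz.
17.2 kHz and 19.4 kHz both map to 1.1 kHz.

17.2 kHz, 19.4 kHz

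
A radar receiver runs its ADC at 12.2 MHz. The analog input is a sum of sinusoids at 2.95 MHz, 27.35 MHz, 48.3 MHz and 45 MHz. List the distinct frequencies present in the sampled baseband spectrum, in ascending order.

fs/2 = 6.1 MHz.
2.95 MHz ≤ fs/2 = 6.1 MHz, passes unchanged.
27.35 MHz mod fs = 2.95 MHz.
2.95 MHz ≤ fs/2 = 6.1 MHz, appears at 2.95 MHz.
48.3 MHz mod fs = 11.7 MHz.
11.7 MHz > fs/2 = 6.1 MHz, folds to fs − 11.7 MHz = 0.5 MHz.
45 MHz mod fs = 8.4 MHz.
8.4 MHz > fs/2 = 6.1 MHz, folds to fs − 8.4 MHz = 3.8 MHz.
Distinct values: {0.5 MHz, 2.95 MHz, 3.8 MHz}.

0.5 MHz, 2.95 MHz, 3.8 MHz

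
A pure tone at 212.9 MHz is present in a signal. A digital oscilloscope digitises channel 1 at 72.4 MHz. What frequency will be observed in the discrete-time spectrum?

4.3 MHz

212.9 MHz mod fs = 68.1 MHz.
68.1 MHz > fs/2 = 36.2 MHz, folds to fs − 68.1 MHz = 4.3 MHz.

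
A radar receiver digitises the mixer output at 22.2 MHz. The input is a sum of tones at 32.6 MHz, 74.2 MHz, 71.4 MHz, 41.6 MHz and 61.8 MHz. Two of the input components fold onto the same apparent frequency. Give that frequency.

4.8 MHz

fs/2 = 11.1 MHz.
32.6 MHz mod fs = 10.4 MHz.
10.4 MHz ≤ fs/2 = 11.1 MHz, appears at 10.4 MHz.
74.2 MHz mod fs = 7.6 MHz.
7.6 MHz ≤ fs/2 = 11.1 MHz, appears at 7.6 MHz.
71.4 MHz mod fs = 4.8 MHz.
4.8 MHz ≤ fs/2 = 11.1 MHz, appears at 4.8 MHz.
41.6 MHz mod fs = 19.4 MHz.
19.4 MHz > fs/2 = 11.1 MHz, folds to fs − 19.4 MHz = 2.8 MHz.
61.8 MHz mod fs = 17.4 MHz.
17.4 MHz > fs/2 = 11.1 MHz, folds to fs − 17.4 MHz = 4.8 MHz.
61.8 MHz and 71.4 MHz both map to 4.8 MHz.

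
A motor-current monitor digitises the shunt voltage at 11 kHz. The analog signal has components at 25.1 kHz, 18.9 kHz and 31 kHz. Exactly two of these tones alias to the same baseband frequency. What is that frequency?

fs/2 = 5.5 kHz.
25.1 kHz mod fs = 3.1 kHz.
3.1 kHz ≤ fs/2 = 5.5 kHz, appears at 3.1 kHz.
18.9 kHz mod fs = 7.9 kHz.
7.9 kHz > fs/2 = 5.5 kHz, folds to fs − 7.9 kHz = 3.1 kHz.
31 kHz mod fs = 9 kHz.
9 kHz > fs/2 = 5.5 kHz, folds to fs − 9 kHz = 2 kHz.
18.9 kHz and 25.1 kHz both map to 3.1 kHz.

3.1 kHz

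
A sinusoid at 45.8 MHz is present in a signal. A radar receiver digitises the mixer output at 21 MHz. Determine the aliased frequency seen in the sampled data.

45.8 MHz mod fs = 3.8 MHz.
3.8 MHz ≤ fs/2 = 10.5 MHz, appears at 3.8 MHz.

3.8 MHz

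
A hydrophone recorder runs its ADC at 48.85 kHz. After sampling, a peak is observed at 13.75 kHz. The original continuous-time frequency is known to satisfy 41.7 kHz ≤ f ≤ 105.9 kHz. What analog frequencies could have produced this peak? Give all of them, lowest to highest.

62.6 kHz, 83.95 kHz

Frequencies that alias to 13.75 kHz are k·fs ± 13.75 kHz for integer k ≥ 0.
k=0: 13.75 kHz.
k=1: 35.1 kHz, 62.6 kHz.
k=2: 83.95 kHz, 111.45 kHz.
k=3: 132.8 kHz, 160.3 kHz.
Within [41.7 kHz, 105.9 kHz]: 62.6 kHz, 83.95 kHz.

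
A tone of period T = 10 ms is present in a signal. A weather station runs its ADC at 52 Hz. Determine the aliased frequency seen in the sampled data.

4 Hz

T = 10 ms → f = 1/T = 100 Hz.
100 Hz mod fs = 48 Hz.
48 Hz > fs/2 = 26 Hz, folds to fs − 48 Hz = 4 Hz.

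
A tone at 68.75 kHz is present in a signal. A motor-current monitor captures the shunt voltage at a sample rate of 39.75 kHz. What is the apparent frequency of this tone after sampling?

10.75 kHz

68.75 kHz mod fs = 29 kHz.
29 kHz > fs/2 = 19.875 kHz, folds to fs − 29 kHz = 10.75 kHz.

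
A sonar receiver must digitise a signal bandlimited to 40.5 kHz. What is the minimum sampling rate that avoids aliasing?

Nyquist rate = 2 × 40.5 kHz = 81 kHz.

81 kHz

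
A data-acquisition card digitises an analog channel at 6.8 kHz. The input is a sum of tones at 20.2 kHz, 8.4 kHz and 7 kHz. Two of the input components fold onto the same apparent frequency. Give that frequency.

0.2 kHz

fs/2 = 3.4 kHz.
20.2 kHz mod fs = 6.6 kHz.
6.6 kHz > fs/2 = 3.4 kHz, folds to fs − 6.6 kHz = 0.2 kHz.
8.4 kHz mod fs = 1.6 kHz.
1.6 kHz ≤ fs/2 = 3.4 kHz, appears at 1.6 kHz.
7 kHz mod fs = 0.2 kHz.
0.2 kHz ≤ fs/2 = 3.4 kHz, appears at 0.2 kHz.
7 kHz and 20.2 kHz both map to 0.2 kHz.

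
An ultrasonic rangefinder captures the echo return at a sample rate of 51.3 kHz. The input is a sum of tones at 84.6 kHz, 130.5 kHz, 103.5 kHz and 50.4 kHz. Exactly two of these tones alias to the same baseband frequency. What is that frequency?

fs/2 = 25.65 kHz.
84.6 kHz mod fs = 33.3 kHz.
33.3 kHz > fs/2 = 25.65 kHz, folds to fs − 33.3 kHz = 18 kHz.
130.5 kHz mod fs = 27.9 kHz.
27.9 kHz > fs/2 = 25.65 kHz, folds to fs − 27.9 kHz = 23.4 kHz.
103.5 kHz mod fs = 0.9 kHz.
0.9 kHz ≤ fs/2 = 25.65 kHz, appears at 0.9 kHz.
50.4 kHz > fs/2 = 25.65 kHz, folds to fs − 50.4 kHz = 0.9 kHz.
50.4 kHz and 103.5 kHz both map to 0.9 kHz.

0.9 kHz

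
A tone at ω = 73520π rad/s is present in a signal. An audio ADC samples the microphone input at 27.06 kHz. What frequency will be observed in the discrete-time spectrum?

9.7 kHz

ω = 73520π rad/s → f = ω/(2π) = 36760 Hz = 36.76 kHz.
36.76 kHz mod fs = 9.7 kHz.
9.7 kHz ≤ fs/2 = 13.53 kHz, appears at 9.7 kHz.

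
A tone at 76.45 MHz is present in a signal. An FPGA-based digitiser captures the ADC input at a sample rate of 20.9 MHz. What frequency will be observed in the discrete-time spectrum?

7.15 MHz

76.45 MHz mod fs = 13.75 MHz.
13.75 MHz > fs/2 = 10.45 MHz, folds to fs − 13.75 MHz = 7.15 MHz.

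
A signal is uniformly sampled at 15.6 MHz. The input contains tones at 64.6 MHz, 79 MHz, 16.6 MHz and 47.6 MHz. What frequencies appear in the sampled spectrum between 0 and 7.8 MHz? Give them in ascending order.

0.8 MHz, 1 MHz, 2.2 MHz

fs/2 = 7.8 MHz.
64.6 MHz mod fs = 2.2 MHz.
2.2 MHz ≤ fs/2 = 7.8 MHz, appears at 2.2 MHz.
79 MHz mod fs = 1 MHz.
1 MHz ≤ fs/2 = 7.8 MHz, appears at 1 MHz.
16.6 MHz mod fs = 1 MHz.
1 MHz ≤ fs/2 = 7.8 MHz, appears at 1 MHz.
47.6 MHz mod fs = 0.8 MHz.
0.8 MHz ≤ fs/2 = 7.8 MHz, appears at 0.8 MHz.
Distinct values: {0.8 MHz, 1 MHz, 2.2 MHz}.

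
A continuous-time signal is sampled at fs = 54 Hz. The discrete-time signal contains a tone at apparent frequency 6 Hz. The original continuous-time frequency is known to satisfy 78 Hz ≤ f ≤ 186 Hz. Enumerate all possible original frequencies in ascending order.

Frequencies that alias to 6 Hz are k·fs ± 6 Hz for integer k ≥ 0.
k=0: 6 Hz.
k=1: 48 Hz, 60 Hz.
k=2: 102 Hz, 114 Hz.
k=3: 156 Hz, 168 Hz.
k=4: 210 Hz, 222 Hz.
Within [78 Hz, 186 Hz]: 102 Hz, 114 Hz, 156 Hz, 168 Hz.

102 Hz, 114 Hz, 156 Hz, 168 Hz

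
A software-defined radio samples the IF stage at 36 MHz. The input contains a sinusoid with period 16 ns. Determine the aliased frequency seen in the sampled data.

T = 16 ns → f = 1/T = 62.5 MHz.
62.5 MHz mod fs = 26.5 MHz.
26.5 MHz > fs/2 = 18 MHz, folds to fs − 26.5 MHz = 9.5 MHz.

9.5 MHz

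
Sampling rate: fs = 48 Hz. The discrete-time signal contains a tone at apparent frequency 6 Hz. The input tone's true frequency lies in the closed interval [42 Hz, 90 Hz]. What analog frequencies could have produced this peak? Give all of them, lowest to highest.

42 Hz, 54 Hz, 90 Hz

Frequencies that alias to 6 Hz are k·fs ± 6 Hz for integer k ≥ 0.
k=0: 6 Hz.
k=1: 42 Hz, 54 Hz.
k=2: 90 Hz, 102 Hz.
k=3: 138 Hz, 150 Hz.
Within [42 Hz, 90 Hz]: 42 Hz, 54 Hz, 90 Hz.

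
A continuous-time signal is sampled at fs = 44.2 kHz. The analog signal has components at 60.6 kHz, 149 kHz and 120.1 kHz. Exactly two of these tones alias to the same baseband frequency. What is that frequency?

16.4 kHz

fs/2 = 22.1 kHz.
60.6 kHz mod fs = 16.4 kHz.
16.4 kHz ≤ fs/2 = 22.1 kHz, appears at 16.4 kHz.
149 kHz mod fs = 16.4 kHz.
16.4 kHz ≤ fs/2 = 22.1 kHz, appears at 16.4 kHz.
120.1 kHz mod fs = 31.7 kHz.
31.7 kHz > fs/2 = 22.1 kHz, folds to fs − 31.7 kHz = 12.5 kHz.
60.6 kHz and 149 kHz both map to 16.4 kHz.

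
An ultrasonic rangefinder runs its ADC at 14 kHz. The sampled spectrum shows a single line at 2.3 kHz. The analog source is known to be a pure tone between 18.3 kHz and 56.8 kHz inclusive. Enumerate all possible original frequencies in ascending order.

Frequencies that alias to 2.3 kHz are k·fs ± 2.3 kHz for integer k ≥ 0.
k=0: 2.3 kHz.
k=1: 11.7 kHz, 16.3 kHz.
k=2: 25.7 kHz, 30.3 kHz.
k=3: 39.7 kHz, 44.3 kHz.
k=4: 53.7 kHz, 58.3 kHz.
k=5: 67.7 kHz, 72.3 kHz.
Within [18.3 kHz, 56.8 kHz]: 25.7 kHz, 30.3 kHz, 39.7 kHz, 44.3 kHz, 53.7 kHz.

25.7 kHz, 30.3 kHz, 39.7 kHz, 44.3 kHz, 53.7 kHz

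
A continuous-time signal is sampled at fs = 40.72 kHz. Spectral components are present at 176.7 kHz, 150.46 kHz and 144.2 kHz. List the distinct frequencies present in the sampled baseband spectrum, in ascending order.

fs/2 = 20.36 kHz.
176.7 kHz mod fs = 13.82 kHz.
13.82 kHz ≤ fs/2 = 20.36 kHz, appears at 13.82 kHz.
150.46 kHz mod fs = 28.3 kHz.
28.3 kHz > fs/2 = 20.36 kHz, folds to fs − 28.3 kHz = 12.42 kHz.
144.2 kHz mod fs = 22.04 kHz.
22.04 kHz > fs/2 = 20.36 kHz, folds to fs − 22.04 kHz = 18.68 kHz.
Distinct values: {12.42 kHz, 13.82 kHz, 18.68 kHz}.

12.42 kHz, 13.82 kHz, 18.68 kHz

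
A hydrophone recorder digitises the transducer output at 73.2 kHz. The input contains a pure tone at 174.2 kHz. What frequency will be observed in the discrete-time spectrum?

27.8 kHz

174.2 kHz mod fs = 27.8 kHz.
27.8 kHz ≤ fs/2 = 36.6 kHz, appears at 27.8 kHz.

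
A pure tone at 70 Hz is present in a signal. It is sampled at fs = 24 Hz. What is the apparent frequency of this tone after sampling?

2 Hz

70 Hz mod fs = 22 Hz.
22 Hz > fs/2 = 12 Hz, folds to fs − 22 Hz = 2 Hz.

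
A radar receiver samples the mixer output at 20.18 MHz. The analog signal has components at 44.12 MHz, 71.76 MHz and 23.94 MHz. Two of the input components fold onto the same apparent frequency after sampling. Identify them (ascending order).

23.94 MHz, 44.12 MHz

fs/2 = 10.09 MHz.
44.12 MHz mod fs = 3.76 MHz.
3.76 MHz ≤ fs/2 = 10.09 MHz, appears at 3.76 MHz.
71.76 MHz mod fs = 11.22 MHz.
11.22 MHz > fs/2 = 10.09 MHz, folds to fs − 11.22 MHz = 8.96 MHz.
23.94 MHz mod fs = 3.76 MHz.
3.76 MHz ≤ fs/2 = 10.09 MHz, appears at 3.76 MHz.
23.94 MHz and 44.12 MHz both map to 3.76 MHz.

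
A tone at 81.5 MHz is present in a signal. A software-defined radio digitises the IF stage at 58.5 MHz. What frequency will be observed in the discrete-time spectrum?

81.5 MHz mod fs = 23 MHz.
23 MHz ≤ fs/2 = 29.25 MHz, appears at 23 MHz.

23 MHz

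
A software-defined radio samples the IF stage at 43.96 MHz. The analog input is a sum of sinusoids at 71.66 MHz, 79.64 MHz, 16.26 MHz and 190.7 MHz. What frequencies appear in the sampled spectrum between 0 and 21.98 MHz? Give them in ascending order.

fs/2 = 21.98 MHz.
71.66 MHz mod fs = 27.7 MHz.
27.7 MHz > fs/2 = 21.98 MHz, folds to fs − 27.7 MHz = 16.26 MHz.
79.64 MHz mod fs = 35.68 MHz.
35.68 MHz > fs/2 = 21.98 MHz, folds to fs − 35.68 MHz = 8.28 MHz.
16.26 MHz ≤ fs/2 = 21.98 MHz, passes unchanged.
190.7 MHz mod fs = 14.86 MHz.
14.86 MHz ≤ fs/2 = 21.98 MHz, appears at 14.86 MHz.
Distinct values: {8.28 MHz, 14.86 MHz, 16.26 MHz}.

8.28 MHz, 14.86 MHz, 16.26 MHz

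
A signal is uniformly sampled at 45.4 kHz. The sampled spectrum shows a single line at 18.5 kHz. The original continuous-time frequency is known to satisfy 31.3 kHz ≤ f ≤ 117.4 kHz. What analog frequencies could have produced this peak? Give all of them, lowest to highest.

Frequencies that alias to 18.5 kHz are k·fs ± 18.5 kHz for integer k ≥ 0.
k=0: 18.5 kHz.
k=1: 26.9 kHz, 63.9 kHz.
k=2: 72.3 kHz, 109.3 kHz.
k=3: 117.7 kHz, 154.7 kHz.
Within [31.3 kHz, 117.4 kHz]: 63.9 kHz, 72.3 kHz, 109.3 kHz.

63.9 kHz, 72.3 kHz, 109.3 kHz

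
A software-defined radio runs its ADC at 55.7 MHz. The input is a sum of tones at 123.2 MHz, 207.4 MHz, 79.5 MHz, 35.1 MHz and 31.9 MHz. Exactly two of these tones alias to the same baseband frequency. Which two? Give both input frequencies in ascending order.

fs/2 = 27.85 MHz.
123.2 MHz mod fs = 11.8 MHz.
11.8 MHz ≤ fs/2 = 27.85 MHz, appears at 11.8 MHz.
207.4 MHz mod fs = 40.3 MHz.
40.3 MHz > fs/2 = 27.85 MHz, folds to fs − 40.3 MHz = 15.4 MHz.
79.5 MHz mod fs = 23.8 MHz.
23.8 MHz ≤ fs/2 = 27.85 MHz, appears at 23.8 MHz.
35.1 MHz > fs/2 = 27.85 MHz, folds to fs − 35.1 MHz = 20.6 MHz.
31.9 MHz > fs/2 = 27.85 MHz, folds to fs − 31.9 MHz = 23.8 MHz.
31.9 MHz and 79.5 MHz both map to 23.8 MHz.

31.9 MHz, 79.5 MHz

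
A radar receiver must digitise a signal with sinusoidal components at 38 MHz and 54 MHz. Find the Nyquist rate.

108 MHz

Highest-frequency component: 54 MHz.
Nyquist rate = 2 × 54 MHz = 108 MHz.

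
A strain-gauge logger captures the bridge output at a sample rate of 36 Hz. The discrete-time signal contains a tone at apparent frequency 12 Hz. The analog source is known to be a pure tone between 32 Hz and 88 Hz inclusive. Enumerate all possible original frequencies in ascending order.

Frequencies that alias to 12 Hz are k·fs ± 12 Hz for integer k ≥ 0.
k=0: 12 Hz.
k=1: 24 Hz, 48 Hz.
k=2: 60 Hz, 84 Hz.
k=3: 96 Hz, 120 Hz.
Within [32 Hz, 88 Hz]: 48 Hz, 60 Hz, 84 Hz.

48 Hz, 60 Hz, 84 Hz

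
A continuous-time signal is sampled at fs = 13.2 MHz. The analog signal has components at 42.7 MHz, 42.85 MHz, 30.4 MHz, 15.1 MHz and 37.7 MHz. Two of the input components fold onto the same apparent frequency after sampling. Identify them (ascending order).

15.1 MHz, 37.7 MHz

fs/2 = 6.6 MHz.
42.7 MHz mod fs = 3.1 MHz.
3.1 MHz ≤ fs/2 = 6.6 MHz, appears at 3.1 MHz.
42.85 MHz mod fs = 3.25 MHz.
3.25 MHz ≤ fs/2 = 6.6 MHz, appears at 3.25 MHz.
30.4 MHz mod fs = 4 MHz.
4 MHz ≤ fs/2 = 6.6 MHz, appears at 4 MHz.
15.1 MHz mod fs = 1.9 MHz.
1.9 MHz ≤ fs/2 = 6.6 MHz, appears at 1.9 MHz.
37.7 MHz mod fs = 11.3 MHz.
11.3 MHz > fs/2 = 6.6 MHz, folds to fs − 11.3 MHz = 1.9 MHz.
15.1 MHz and 37.7 MHz both map to 1.9 MHz.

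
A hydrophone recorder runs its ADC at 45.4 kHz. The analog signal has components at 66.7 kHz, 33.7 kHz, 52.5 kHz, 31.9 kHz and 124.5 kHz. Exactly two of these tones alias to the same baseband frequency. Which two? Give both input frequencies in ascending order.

fs/2 = 22.7 kHz.
66.7 kHz mod fs = 21.3 kHz.
21.3 kHz ≤ fs/2 = 22.7 kHz, appears at 21.3 kHz.
33.7 kHz > fs/2 = 22.7 kHz, folds to fs − 33.7 kHz = 11.7 kHz.
52.5 kHz mod fs = 7.1 kHz.
7.1 kHz ≤ fs/2 = 22.7 kHz, appears at 7.1 kHz.
31.9 kHz > fs/2 = 22.7 kHz, folds to fs − 31.9 kHz = 13.5 kHz.
124.5 kHz mod fs = 33.7 kHz.
33.7 kHz > fs/2 = 22.7 kHz, folds to fs − 33.7 kHz = 11.7 kHz.
33.7 kHz and 124.5 kHz both map to 11.7 kHz.

33.7 kHz, 124.5 kHz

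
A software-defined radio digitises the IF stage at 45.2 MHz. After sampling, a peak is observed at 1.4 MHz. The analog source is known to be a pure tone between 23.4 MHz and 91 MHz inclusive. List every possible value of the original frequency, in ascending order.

43.8 MHz, 46.6 MHz, 89 MHz

Frequencies that alias to 1.4 MHz are k·fs ± 1.4 MHz for integer k ≥ 0.
k=0: 1.4 MHz.
k=1: 43.8 MHz, 46.6 MHz.
k=2: 89 MHz, 91.8 MHz.
k=3: 134.2 MHz, 137 MHz.
Within [23.4 MHz, 91 MHz]: 43.8 MHz, 46.6 MHz, 89 MHz.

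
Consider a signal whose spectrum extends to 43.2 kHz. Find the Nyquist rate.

Nyquist rate = 2 × 43.2 kHz = 86.4 kHz.

86.4 kHz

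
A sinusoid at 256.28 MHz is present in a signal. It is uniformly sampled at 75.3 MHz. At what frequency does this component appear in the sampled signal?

30.38 MHz

256.28 MHz mod fs = 30.38 MHz.
30.38 MHz ≤ fs/2 = 37.65 MHz, appears at 30.38 MHz.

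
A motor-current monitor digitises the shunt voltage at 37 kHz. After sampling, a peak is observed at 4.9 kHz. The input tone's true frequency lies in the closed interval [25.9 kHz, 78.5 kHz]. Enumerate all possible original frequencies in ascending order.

Frequencies that alias to 4.9 kHz are k·fs ± 4.9 kHz for integer k ≥ 0.
k=0: 4.9 kHz.
k=1: 32.1 kHz, 41.9 kHz.
k=2: 69.1 kHz, 78.9 kHz.
k=3: 106.1 kHz, 115.9 kHz.
Within [25.9 kHz, 78.5 kHz]: 32.1 kHz, 41.9 kHz, 69.1 kHz.

32.1 kHz, 41.9 kHz, 69.1 kHz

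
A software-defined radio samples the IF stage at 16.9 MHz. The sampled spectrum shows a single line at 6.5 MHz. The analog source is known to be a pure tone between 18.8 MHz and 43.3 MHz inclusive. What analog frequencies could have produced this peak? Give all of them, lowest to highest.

23.4 MHz, 27.3 MHz, 40.3 MHz

Frequencies that alias to 6.5 MHz are k·fs ± 6.5 MHz for integer k ≥ 0.
k=0: 6.5 MHz.
k=1: 10.4 MHz, 23.4 MHz.
k=2: 27.3 MHz, 40.3 MHz.
k=3: 44.2 MHz, 57.2 MHz.
Within [18.8 MHz, 43.3 MHz]: 23.4 MHz, 27.3 MHz, 40.3 MHz.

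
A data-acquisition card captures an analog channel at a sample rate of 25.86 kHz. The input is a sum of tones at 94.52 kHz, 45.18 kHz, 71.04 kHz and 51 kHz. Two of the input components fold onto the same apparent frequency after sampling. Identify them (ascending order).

45.18 kHz, 71.04 kHz

fs/2 = 12.93 kHz.
94.52 kHz mod fs = 16.94 kHz.
16.94 kHz > fs/2 = 12.93 kHz, folds to fs − 16.94 kHz = 8.92 kHz.
45.18 kHz mod fs = 19.32 kHz.
19.32 kHz > fs/2 = 12.93 kHz, folds to fs − 19.32 kHz = 6.54 kHz.
71.04 kHz mod fs = 19.32 kHz.
19.32 kHz > fs/2 = 12.93 kHz, folds to fs − 19.32 kHz = 6.54 kHz.
51 kHz mod fs = 25.14 kHz.
25.14 kHz > fs/2 = 12.93 kHz, folds to fs − 25.14 kHz = 0.72 kHz.
45.18 kHz and 71.04 kHz both map to 6.54 kHz.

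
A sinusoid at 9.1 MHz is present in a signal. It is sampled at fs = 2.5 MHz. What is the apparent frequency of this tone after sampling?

9.1 MHz mod fs = 1.6 MHz.
1.6 MHz > fs/2 = 1.25 MHz, folds to fs − 1.6 MHz = 0.9 MHz.

0.9 MHz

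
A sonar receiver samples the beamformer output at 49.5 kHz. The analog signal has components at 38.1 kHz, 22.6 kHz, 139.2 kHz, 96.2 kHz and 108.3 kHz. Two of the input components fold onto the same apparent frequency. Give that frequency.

9.3 kHz

fs/2 = 24.75 kHz.
38.1 kHz > fs/2 = 24.75 kHz, folds to fs − 38.1 kHz = 11.4 kHz.
22.6 kHz ≤ fs/2 = 24.75 kHz, passes unchanged.
139.2 kHz mod fs = 40.2 kHz.
40.2 kHz > fs/2 = 24.75 kHz, folds to fs − 40.2 kHz = 9.3 kHz.
96.2 kHz mod fs = 46.7 kHz.
46.7 kHz > fs/2 = 24.75 kHz, folds to fs − 46.7 kHz = 2.8 kHz.
108.3 kHz mod fs = 9.3 kHz.
9.3 kHz ≤ fs/2 = 24.75 kHz, appears at 9.3 kHz.
108.3 kHz and 139.2 kHz both map to 9.3 kHz.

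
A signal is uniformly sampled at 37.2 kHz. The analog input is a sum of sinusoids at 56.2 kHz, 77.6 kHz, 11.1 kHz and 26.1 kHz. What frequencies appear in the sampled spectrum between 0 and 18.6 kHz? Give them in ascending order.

fs/2 = 18.6 kHz.
56.2 kHz mod fs = 19 kHz.
19 kHz > fs/2 = 18.6 kHz, folds to fs − 19 kHz = 18.2 kHz.
77.6 kHz mod fs = 3.2 kHz.
3.2 kHz ≤ fs/2 = 18.6 kHz, appears at 3.2 kHz.
11.1 kHz ≤ fs/2 = 18.6 kHz, passes unchanged.
26.1 kHz > fs/2 = 18.6 kHz, folds to fs − 26.1 kHz = 11.1 kHz.
Distinct values: {3.2 kHz, 11.1 kHz, 18.2 kHz}.

3.2 kHz, 11.1 kHz, 18.2 kHz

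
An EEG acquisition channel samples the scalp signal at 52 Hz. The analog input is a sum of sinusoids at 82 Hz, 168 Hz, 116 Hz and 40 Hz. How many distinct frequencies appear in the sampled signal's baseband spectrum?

2

fs/2 = 26 Hz.
82 Hz mod fs = 30 Hz.
30 Hz > fs/2 = 26 Hz, folds to fs − 30 Hz = 22 Hz.
168 Hz mod fs = 12 Hz.
12 Hz ≤ fs/2 = 26 Hz, appears at 12 Hz.
116 Hz mod fs = 12 Hz.
12 Hz ≤ fs/2 = 26 Hz, appears at 12 Hz.
40 Hz > fs/2 = 26 Hz, folds to fs − 40 Hz = 12 Hz.
Distinct values: {12 Hz, 22 Hz} → 2.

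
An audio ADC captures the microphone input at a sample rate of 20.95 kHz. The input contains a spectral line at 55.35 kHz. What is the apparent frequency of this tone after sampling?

55.35 kHz mod fs = 13.45 kHz.
13.45 kHz > fs/2 = 10.475 kHz, folds to fs − 13.45 kHz = 7.5 kHz.

7.5 kHz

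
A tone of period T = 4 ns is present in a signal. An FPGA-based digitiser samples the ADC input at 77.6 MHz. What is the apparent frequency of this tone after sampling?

17.2 MHz

T = 4 ns → f = 1/T = 250 MHz.
250 MHz mod fs = 17.2 MHz.
17.2 MHz ≤ fs/2 = 38.8 MHz, appears at 17.2 MHz.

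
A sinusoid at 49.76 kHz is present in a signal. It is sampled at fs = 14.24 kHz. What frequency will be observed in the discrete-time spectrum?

7.04 kHz

49.76 kHz mod fs = 7.04 kHz.
7.04 kHz ≤ fs/2 = 7.12 kHz, appears at 7.04 kHz.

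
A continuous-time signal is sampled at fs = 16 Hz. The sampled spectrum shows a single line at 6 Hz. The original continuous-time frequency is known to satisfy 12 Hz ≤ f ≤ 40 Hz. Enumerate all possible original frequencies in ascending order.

Frequencies that alias to 6 Hz are k·fs ± 6 Hz for integer k ≥ 0.
k=0: 6 Hz.
k=1: 10 Hz, 22 Hz.
k=2: 26 Hz, 38 Hz.
k=3: 42 Hz, 54 Hz.
Within [12 Hz, 40 Hz]: 22 Hz, 26 Hz, 38 Hz.

22 Hz, 26 Hz, 38 Hz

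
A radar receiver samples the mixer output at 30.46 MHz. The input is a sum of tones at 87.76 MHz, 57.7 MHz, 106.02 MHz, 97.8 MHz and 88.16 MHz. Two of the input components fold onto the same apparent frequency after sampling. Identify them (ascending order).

57.7 MHz, 88.16 MHz

fs/2 = 15.23 MHz.
87.76 MHz mod fs = 26.84 MHz.
26.84 MHz > fs/2 = 15.23 MHz, folds to fs − 26.84 MHz = 3.62 MHz.
57.7 MHz mod fs = 27.24 MHz.
27.24 MHz > fs/2 = 15.23 MHz, folds to fs − 27.24 MHz = 3.22 MHz.
106.02 MHz mod fs = 14.64 MHz.
14.64 MHz ≤ fs/2 = 15.23 MHz, appears at 14.64 MHz.
97.8 MHz mod fs = 6.42 MHz.
6.42 MHz ≤ fs/2 = 15.23 MHz, appears at 6.42 MHz.
88.16 MHz mod fs = 27.24 MHz.
27.24 MHz > fs/2 = 15.23 MHz, folds to fs − 27.24 MHz = 3.22 MHz.
57.7 MHz and 88.16 MHz both map to 3.22 MHz.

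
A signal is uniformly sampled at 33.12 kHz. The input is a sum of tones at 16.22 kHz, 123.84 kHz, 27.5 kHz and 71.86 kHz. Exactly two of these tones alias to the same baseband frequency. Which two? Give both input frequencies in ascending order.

fs/2 = 16.56 kHz.
16.22 kHz ≤ fs/2 = 16.56 kHz, passes unchanged.
123.84 kHz mod fs = 24.48 kHz.
24.48 kHz > fs/2 = 16.56 kHz, folds to fs − 24.48 kHz = 8.64 kHz.
27.5 kHz > fs/2 = 16.56 kHz, folds to fs − 27.5 kHz = 5.62 kHz.
71.86 kHz mod fs = 5.62 kHz.
5.62 kHz ≤ fs/2 = 16.56 kHz, appears at 5.62 kHz.
27.5 kHz and 71.86 kHz both map to 5.62 kHz.

27.5 kHz, 71.86 kHz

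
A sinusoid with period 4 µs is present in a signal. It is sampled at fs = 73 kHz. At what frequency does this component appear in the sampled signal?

T = 4 µs → f = 1/T = 250 kHz.
250 kHz mod fs = 31 kHz.
31 kHz ≤ fs/2 = 36.5 kHz, appears at 31 kHz.

31 kHz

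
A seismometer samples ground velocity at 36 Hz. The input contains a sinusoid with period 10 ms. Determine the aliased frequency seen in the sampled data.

8 Hz

T = 10 ms → f = 1/T = 100 Hz.
100 Hz mod fs = 28 Hz.
28 Hz > fs/2 = 18 Hz, folds to fs − 28 Hz = 8 Hz.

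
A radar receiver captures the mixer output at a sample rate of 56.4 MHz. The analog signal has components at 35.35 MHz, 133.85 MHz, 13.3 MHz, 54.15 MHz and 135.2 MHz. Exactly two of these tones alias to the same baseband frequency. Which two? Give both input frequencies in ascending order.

35.35 MHz, 133.85 MHz

fs/2 = 28.2 MHz.
35.35 MHz > fs/2 = 28.2 MHz, folds to fs − 35.35 MHz = 21.05 MHz.
133.85 MHz mod fs = 21.05 MHz.
21.05 MHz ≤ fs/2 = 28.2 MHz, appears at 21.05 MHz.
13.3 MHz ≤ fs/2 = 28.2 MHz, passes unchanged.
54.15 MHz > fs/2 = 28.2 MHz, folds to fs − 54.15 MHz = 2.25 MHz.
135.2 MHz mod fs = 22.4 MHz.
22.4 MHz ≤ fs/2 = 28.2 MHz, appears at 22.4 MHz.
35.35 MHz and 133.85 MHz both map to 21.05 MHz.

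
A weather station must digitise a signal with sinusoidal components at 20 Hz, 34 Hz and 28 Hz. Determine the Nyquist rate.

68 Hz

Highest-frequency component: 34 Hz.
Nyquist rate = 2 × 34 Hz = 68 Hz.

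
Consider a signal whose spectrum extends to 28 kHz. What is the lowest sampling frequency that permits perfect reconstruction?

56 kHz

Nyquist rate = 2 × 28 kHz = 56 kHz.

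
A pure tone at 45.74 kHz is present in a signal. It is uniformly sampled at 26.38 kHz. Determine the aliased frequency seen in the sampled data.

45.74 kHz mod fs = 19.36 kHz.
19.36 kHz > fs/2 = 13.19 kHz, folds to fs − 19.36 kHz = 7.02 kHz.

7.02 kHz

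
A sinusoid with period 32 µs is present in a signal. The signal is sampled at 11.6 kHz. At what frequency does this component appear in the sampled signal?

T = 32 µs → f = 1/T = 31.25 kHz.
31.25 kHz mod fs = 8.05 kHz.
8.05 kHz > fs/2 = 5.8 kHz, folds to fs − 8.05 kHz = 3.55 kHz.

3.55 kHz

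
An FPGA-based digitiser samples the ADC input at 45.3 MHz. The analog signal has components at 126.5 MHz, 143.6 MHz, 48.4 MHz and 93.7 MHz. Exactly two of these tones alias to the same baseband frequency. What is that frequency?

fs/2 = 22.65 MHz.
126.5 MHz mod fs = 35.9 MHz.
35.9 MHz > fs/2 = 22.65 MHz, folds to fs − 35.9 MHz = 9.4 MHz.
143.6 MHz mod fs = 7.7 MHz.
7.7 MHz ≤ fs/2 = 22.65 MHz, appears at 7.7 MHz.
48.4 MHz mod fs = 3.1 MHz.
3.1 MHz ≤ fs/2 = 22.65 MHz, appears at 3.1 MHz.
93.7 MHz mod fs = 3.1 MHz.
3.1 MHz ≤ fs/2 = 22.65 MHz, appears at 3.1 MHz.
48.4 MHz and 93.7 MHz both map to 3.1 MHz.

3.1 MHz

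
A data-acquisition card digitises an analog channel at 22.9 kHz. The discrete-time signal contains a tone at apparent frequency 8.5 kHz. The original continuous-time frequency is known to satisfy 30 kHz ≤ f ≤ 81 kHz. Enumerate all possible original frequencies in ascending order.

31.4 kHz, 37.3 kHz, 54.3 kHz, 60.2 kHz, 77.2 kHz

Frequencies that alias to 8.5 kHz are k·fs ± 8.5 kHz for integer k ≥ 0.
k=0: 8.5 kHz.
k=1: 14.4 kHz, 31.4 kHz.
k=2: 37.3 kHz, 54.3 kHz.
k=3: 60.2 kHz, 77.2 kHz.
k=4: 83.1 kHz, 100.1 kHz.
Within [30 kHz, 81 kHz]: 31.4 kHz, 37.3 kHz, 54.3 kHz, 60.2 kHz, 77.2 kHz.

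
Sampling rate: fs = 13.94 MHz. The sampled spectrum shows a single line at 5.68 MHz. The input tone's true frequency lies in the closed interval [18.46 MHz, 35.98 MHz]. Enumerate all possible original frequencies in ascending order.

19.62 MHz, 22.2 MHz, 33.56 MHz

Frequencies that alias to 5.68 MHz are k·fs ± 5.68 MHz for integer k ≥ 0.
k=0: 5.68 MHz.
k=1: 8.26 MHz, 19.62 MHz.
k=2: 22.2 MHz, 33.56 MHz.
k=3: 36.14 MHz, 47.5 MHz.
Within [18.46 MHz, 35.98 MHz]: 19.62 MHz, 22.2 MHz, 33.56 MHz.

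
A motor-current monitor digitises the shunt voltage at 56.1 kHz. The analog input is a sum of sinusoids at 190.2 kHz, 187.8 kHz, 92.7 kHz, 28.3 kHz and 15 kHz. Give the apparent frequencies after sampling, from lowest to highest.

fs/2 = 28.05 kHz.
190.2 kHz mod fs = 21.9 kHz.
21.9 kHz ≤ fs/2 = 28.05 kHz, appears at 21.9 kHz.
187.8 kHz mod fs = 19.5 kHz.
19.5 kHz ≤ fs/2 = 28.05 kHz, appears at 19.5 kHz.
92.7 kHz mod fs = 36.6 kHz.
36.6 kHz > fs/2 = 28.05 kHz, folds to fs − 36.6 kHz = 19.5 kHz.
28.3 kHz > fs/2 = 28.05 kHz, folds to fs − 28.3 kHz = 27.8 kHz.
15 kHz ≤ fs/2 = 28.05 kHz, passes unchanged.
Distinct values: {15 kHz, 19.5 kHz, 21.9 kHz, 27.8 kHz}.

15 kHz, 19.5 kHz, 21.9 kHz, 27.8 kHz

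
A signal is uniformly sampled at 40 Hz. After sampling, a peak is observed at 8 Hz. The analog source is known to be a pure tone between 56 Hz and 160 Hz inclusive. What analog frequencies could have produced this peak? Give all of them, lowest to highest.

Frequencies that alias to 8 Hz are k·fs ± 8 Hz for integer k ≥ 0.
k=0: 8 Hz.
k=1: 32 Hz, 48 Hz.
k=2: 72 Hz, 88 Hz.
k=3: 112 Hz, 128 Hz.
k=4: 152 Hz, 168 Hz.
k=5: 192 Hz, 208 Hz.
Within [56 Hz, 160 Hz]: 72 Hz, 88 Hz, 112 Hz, 128 Hz, 152 Hz.

72 Hz, 88 Hz, 112 Hz, 128 Hz, 152 Hz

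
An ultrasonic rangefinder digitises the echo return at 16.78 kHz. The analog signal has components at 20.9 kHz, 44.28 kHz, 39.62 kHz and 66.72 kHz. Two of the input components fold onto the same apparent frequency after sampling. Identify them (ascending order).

fs/2 = 8.39 kHz.
20.9 kHz mod fs = 4.12 kHz.
4.12 kHz ≤ fs/2 = 8.39 kHz, appears at 4.12 kHz.
44.28 kHz mod fs = 10.72 kHz.
10.72 kHz > fs/2 = 8.39 kHz, folds to fs − 10.72 kHz = 6.06 kHz.
39.62 kHz mod fs = 6.06 kHz.
6.06 kHz ≤ fs/2 = 8.39 kHz, appears at 6.06 kHz.
66.72 kHz mod fs = 16.38 kHz.
16.38 kHz > fs/2 = 8.39 kHz, folds to fs − 16.38 kHz = 0.4 kHz.
39.62 kHz and 44.28 kHz both map to 6.06 kHz.

39.62 kHz, 44.28 kHz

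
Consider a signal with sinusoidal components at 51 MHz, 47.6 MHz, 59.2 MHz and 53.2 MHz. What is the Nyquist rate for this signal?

118.4 MHz

Highest-frequency component: 59.2 MHz.
Nyquist rate = 2 × 59.2 MHz = 118.4 MHz.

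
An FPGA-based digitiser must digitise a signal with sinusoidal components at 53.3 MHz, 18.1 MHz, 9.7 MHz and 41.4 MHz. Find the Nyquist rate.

Highest-frequency component: 53.3 MHz.
Nyquist rate = 2 × 53.3 MHz = 106.6 MHz.

106.6 MHz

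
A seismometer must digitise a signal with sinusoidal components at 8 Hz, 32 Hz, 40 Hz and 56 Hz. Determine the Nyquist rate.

112 Hz

Highest-frequency component: 56 Hz.
Nyquist rate = 2 × 56 Hz = 112 Hz.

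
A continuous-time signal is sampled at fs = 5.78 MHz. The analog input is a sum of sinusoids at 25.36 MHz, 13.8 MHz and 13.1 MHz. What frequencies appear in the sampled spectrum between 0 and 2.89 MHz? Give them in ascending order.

1.54 MHz, 2.24 MHz

fs/2 = 2.89 MHz.
25.36 MHz mod fs = 2.24 MHz.
2.24 MHz ≤ fs/2 = 2.89 MHz, appears at 2.24 MHz.
13.8 MHz mod fs = 2.24 MHz.
2.24 MHz ≤ fs/2 = 2.89 MHz, appears at 2.24 MHz.
13.1 MHz mod fs = 1.54 MHz.
1.54 MHz ≤ fs/2 = 2.89 MHz, appears at 1.54 MHz.
Distinct values: {1.54 MHz, 2.24 MHz}.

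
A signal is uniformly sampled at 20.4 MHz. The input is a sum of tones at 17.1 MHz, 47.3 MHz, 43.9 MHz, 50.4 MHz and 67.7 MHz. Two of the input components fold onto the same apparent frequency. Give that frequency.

6.5 MHz

fs/2 = 10.2 MHz.
17.1 MHz > fs/2 = 10.2 MHz, folds to fs − 17.1 MHz = 3.3 MHz.
47.3 MHz mod fs = 6.5 MHz.
6.5 MHz ≤ fs/2 = 10.2 MHz, appears at 6.5 MHz.
43.9 MHz mod fs = 3.1 MHz.
3.1 MHz ≤ fs/2 = 10.2 MHz, appears at 3.1 MHz.
50.4 MHz mod fs = 9.6 MHz.
9.6 MHz ≤ fs/2 = 10.2 MHz, appears at 9.6 MHz.
67.7 MHz mod fs = 6.5 MHz.
6.5 MHz ≤ fs/2 = 10.2 MHz, appears at 6.5 MHz.
47.3 MHz and 67.7 MHz both map to 6.5 MHz.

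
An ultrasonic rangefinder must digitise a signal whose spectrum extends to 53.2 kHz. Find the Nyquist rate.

Nyquist rate = 2 × 53.2 kHz = 106.4 kHz.

106.4 kHz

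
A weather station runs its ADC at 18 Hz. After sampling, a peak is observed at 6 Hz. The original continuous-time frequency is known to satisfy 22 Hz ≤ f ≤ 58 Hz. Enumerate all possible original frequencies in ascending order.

24 Hz, 30 Hz, 42 Hz, 48 Hz

Frequencies that alias to 6 Hz are k·fs ± 6 Hz for integer k ≥ 0.
k=0: 6 Hz.
k=1: 12 Hz, 24 Hz.
k=2: 30 Hz, 42 Hz.
k=3: 48 Hz, 60 Hz.
k=4: 66 Hz, 78 Hz.
Within [22 Hz, 58 Hz]: 24 Hz, 30 Hz, 42 Hz, 48 Hz.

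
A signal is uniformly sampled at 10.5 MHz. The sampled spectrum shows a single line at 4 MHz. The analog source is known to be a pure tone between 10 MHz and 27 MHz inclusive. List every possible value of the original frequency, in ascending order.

14.5 MHz, 17 MHz, 25 MHz

Frequencies that alias to 4 MHz are k·fs ± 4 MHz for integer k ≥ 0.
k=0: 4 MHz.
k=1: 6.5 MHz, 14.5 MHz.
k=2: 17 MHz, 25 MHz.
k=3: 27.5 MHz, 35.5 MHz.
Within [10 MHz, 27 MHz]: 14.5 MHz, 17 MHz, 25 MHz.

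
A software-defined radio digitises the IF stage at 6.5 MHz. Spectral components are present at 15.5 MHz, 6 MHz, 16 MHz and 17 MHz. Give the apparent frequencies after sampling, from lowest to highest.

fs/2 = 3.25 MHz.
15.5 MHz mod fs = 2.5 MHz.
2.5 MHz ≤ fs/2 = 3.25 MHz, appears at 2.5 MHz.
6 MHz > fs/2 = 3.25 MHz, folds to fs − 6 MHz = 0.5 MHz.
16 MHz mod fs = 3 MHz.
3 MHz ≤ fs/2 = 3.25 MHz, appears at 3 MHz.
17 MHz mod fs = 4 MHz.
4 MHz > fs/2 = 3.25 MHz, folds to fs − 4 MHz = 2.5 MHz.
Distinct values: {0.5 MHz, 2.5 MHz, 3 MHz}.

0.5 MHz, 2.5 MHz, 3 MHz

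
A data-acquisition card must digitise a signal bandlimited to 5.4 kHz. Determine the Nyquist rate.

Nyquist rate = 2 × 5.4 kHz = 10.8 kHz.

10.8 kHz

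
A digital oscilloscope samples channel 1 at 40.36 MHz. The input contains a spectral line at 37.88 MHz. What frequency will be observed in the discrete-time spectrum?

2.48 MHz

37.88 MHz > fs/2 = 20.18 MHz, folds to fs − 37.88 MHz = 2.48 MHz.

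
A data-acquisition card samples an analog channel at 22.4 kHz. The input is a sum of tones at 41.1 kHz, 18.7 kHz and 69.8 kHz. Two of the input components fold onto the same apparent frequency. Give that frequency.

fs/2 = 11.2 kHz.
41.1 kHz mod fs = 18.7 kHz.
18.7 kHz > fs/2 = 11.2 kHz, folds to fs − 18.7 kHz = 3.7 kHz.
18.7 kHz > fs/2 = 11.2 kHz, folds to fs − 18.7 kHz = 3.7 kHz.
69.8 kHz mod fs = 2.6 kHz.
2.6 kHz ≤ fs/2 = 11.2 kHz, appears at 2.6 kHz.
18.7 kHz and 41.1 kHz both map to 3.7 kHz.

3.7 kHz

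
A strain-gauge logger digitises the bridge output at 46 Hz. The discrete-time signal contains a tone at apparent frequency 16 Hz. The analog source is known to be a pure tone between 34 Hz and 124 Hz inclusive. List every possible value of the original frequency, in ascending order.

Frequencies that alias to 16 Hz are k·fs ± 16 Hz for integer k ≥ 0.
k=0: 16 Hz.
k=1: 30 Hz, 62 Hz.
k=2: 76 Hz, 108 Hz.
k=3: 122 Hz, 154 Hz.
k=4: 168 Hz, 200 Hz.
Within [34 Hz, 124 Hz]: 62 Hz, 76 Hz, 108 Hz, 122 Hz.

62 Hz, 76 Hz, 108 Hz, 122 Hz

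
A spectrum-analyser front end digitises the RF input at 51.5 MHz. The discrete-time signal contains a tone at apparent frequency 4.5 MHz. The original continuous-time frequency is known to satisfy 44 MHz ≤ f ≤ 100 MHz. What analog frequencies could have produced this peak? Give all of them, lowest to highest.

Frequencies that alias to 4.5 MHz are k·fs ± 4.5 MHz for integer k ≥ 0.
k=0: 4.5 MHz.
k=1: 47 MHz, 56 MHz.
k=2: 98.5 MHz, 107.5 MHz.
k=3: 150 MHz, 159 MHz.
Within [44 MHz, 100 MHz]: 47 MHz, 56 MHz, 98.5 MHz.

47 MHz, 56 MHz, 98.5 MHz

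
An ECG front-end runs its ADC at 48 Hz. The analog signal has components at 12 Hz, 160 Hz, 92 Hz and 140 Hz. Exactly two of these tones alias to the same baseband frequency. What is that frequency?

fs/2 = 24 Hz.
12 Hz ≤ fs/2 = 24 Hz, passes unchanged.
160 Hz mod fs = 16 Hz.
16 Hz ≤ fs/2 = 24 Hz, appears at 16 Hz.
92 Hz mod fs = 44 Hz.
44 Hz > fs/2 = 24 Hz, folds to fs − 44 Hz = 4 Hz.
140 Hz mod fs = 44 Hz.
44 Hz > fs/2 = 24 Hz, folds to fs − 44 Hz = 4 Hz.
92 Hz and 140 Hz both map to 4 Hz.

4 Hz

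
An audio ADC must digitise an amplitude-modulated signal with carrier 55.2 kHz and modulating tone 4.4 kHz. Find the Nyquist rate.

119.2 kHz

AM sidebands sit at fc ± fm = 50.8 kHz and 59.6 kHz.
Highest-frequency component: 59.6 kHz.
Nyquist rate = 2 × 59.6 kHz = 119.2 kHz.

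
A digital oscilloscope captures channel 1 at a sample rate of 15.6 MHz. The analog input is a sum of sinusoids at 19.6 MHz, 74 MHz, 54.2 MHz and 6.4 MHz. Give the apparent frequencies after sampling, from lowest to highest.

fs/2 = 7.8 MHz.
19.6 MHz mod fs = 4 MHz.
4 MHz ≤ fs/2 = 7.8 MHz, appears at 4 MHz.
74 MHz mod fs = 11.6 MHz.
11.6 MHz > fs/2 = 7.8 MHz, folds to fs − 11.6 MHz = 4 MHz.
54.2 MHz mod fs = 7.4 MHz.
7.4 MHz ≤ fs/2 = 7.8 MHz, appears at 7.4 MHz.
6.4 MHz ≤ fs/2 = 7.8 MHz, passes unchanged.
Distinct values: {4 MHz, 6.4 MHz, 7.4 MHz}.

4 MHz, 6.4 MHz, 7.4 MHz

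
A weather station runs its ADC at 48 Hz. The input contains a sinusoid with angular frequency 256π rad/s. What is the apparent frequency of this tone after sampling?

16 Hz

ω = 256π rad/s → f = ω/(2π) = 128 Hz.
128 Hz mod fs = 32 Hz.
32 Hz > fs/2 = 24 Hz, folds to fs − 32 Hz = 16 Hz.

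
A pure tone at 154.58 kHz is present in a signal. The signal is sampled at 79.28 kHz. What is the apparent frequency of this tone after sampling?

3.98 kHz

154.58 kHz mod fs = 75.3 kHz.
75.3 kHz > fs/2 = 39.64 kHz, folds to fs − 75.3 kHz = 3.98 kHz.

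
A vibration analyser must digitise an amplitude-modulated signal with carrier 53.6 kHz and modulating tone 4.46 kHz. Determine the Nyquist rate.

AM sidebands sit at fc ± fm = 49.14 kHz and 58.06 kHz.
Highest-frequency component: 58.06 kHz.
Nyquist rate = 2 × 58.06 kHz = 116.12 kHz.

116.12 kHz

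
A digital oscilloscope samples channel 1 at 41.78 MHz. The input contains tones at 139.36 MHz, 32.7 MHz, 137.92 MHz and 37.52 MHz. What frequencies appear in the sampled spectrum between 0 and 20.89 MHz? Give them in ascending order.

4.26 MHz, 9.08 MHz, 12.58 MHz, 14.02 MHz

fs/2 = 20.89 MHz.
139.36 MHz mod fs = 14.02 MHz.
14.02 MHz ≤ fs/2 = 20.89 MHz, appears at 14.02 MHz.
32.7 MHz > fs/2 = 20.89 MHz, folds to fs − 32.7 MHz = 9.08 MHz.
137.92 MHz mod fs = 12.58 MHz.
12.58 MHz ≤ fs/2 = 20.89 MHz, appears at 12.58 MHz.
37.52 MHz > fs/2 = 20.89 MHz, folds to fs − 37.52 MHz = 4.26 MHz.
Distinct values: {4.26 MHz, 9.08 MHz, 12.58 MHz, 14.02 MHz}.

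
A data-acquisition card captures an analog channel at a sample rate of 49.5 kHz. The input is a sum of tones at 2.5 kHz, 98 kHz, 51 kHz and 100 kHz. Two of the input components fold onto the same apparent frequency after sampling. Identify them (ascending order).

98 kHz, 100 kHz

fs/2 = 24.75 kHz.
2.5 kHz ≤ fs/2 = 24.75 kHz, passes unchanged.
98 kHz mod fs = 48.5 kHz.
48.5 kHz > fs/2 = 24.75 kHz, folds to fs − 48.5 kHz = 1 kHz.
51 kHz mod fs = 1.5 kHz.
1.5 kHz ≤ fs/2 = 24.75 kHz, appears at 1.5 kHz.
100 kHz mod fs = 1 kHz.
1 kHz ≤ fs/2 = 24.75 kHz, appears at 1 kHz.
98 kHz and 100 kHz both map to 1 kHz.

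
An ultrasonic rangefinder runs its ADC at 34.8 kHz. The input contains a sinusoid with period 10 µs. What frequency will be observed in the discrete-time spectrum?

T = 10 µs → f = 1/T = 100 kHz.
100 kHz mod fs = 30.4 kHz.
30.4 kHz > fs/2 = 17.4 kHz, folds to fs − 30.4 kHz = 4.4 kHz.

4.4 kHz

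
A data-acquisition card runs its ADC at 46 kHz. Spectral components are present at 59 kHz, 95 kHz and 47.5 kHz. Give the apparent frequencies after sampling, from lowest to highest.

1.5 kHz, 3 kHz, 13 kHz

fs/2 = 23 kHz.
59 kHz mod fs = 13 kHz.
13 kHz ≤ fs/2 = 23 kHz, appears at 13 kHz.
95 kHz mod fs = 3 kHz.
3 kHz ≤ fs/2 = 23 kHz, appears at 3 kHz.
47.5 kHz mod fs = 1.5 kHz.
1.5 kHz ≤ fs/2 = 23 kHz, appears at 1.5 kHz.
Distinct values: {1.5 kHz, 3 kHz, 13 kHz}.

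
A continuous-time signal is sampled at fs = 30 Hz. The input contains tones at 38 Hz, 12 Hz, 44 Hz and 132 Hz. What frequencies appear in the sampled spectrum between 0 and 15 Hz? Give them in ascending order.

8 Hz, 12 Hz, 14 Hz

fs/2 = 15 Hz.
38 Hz mod fs = 8 Hz.
8 Hz ≤ fs/2 = 15 Hz, appears at 8 Hz.
12 Hz ≤ fs/2 = 15 Hz, passes unchanged.
44 Hz mod fs = 14 Hz.
14 Hz ≤ fs/2 = 15 Hz, appears at 14 Hz.
132 Hz mod fs = 12 Hz.
12 Hz ≤ fs/2 = 15 Hz, appears at 12 Hz.
Distinct values: {8 Hz, 12 Hz, 14 Hz}.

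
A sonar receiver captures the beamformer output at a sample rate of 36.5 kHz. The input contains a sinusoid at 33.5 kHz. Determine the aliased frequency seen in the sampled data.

3 kHz

33.5 kHz > fs/2 = 18.25 kHz, folds to fs − 33.5 kHz = 3 kHz.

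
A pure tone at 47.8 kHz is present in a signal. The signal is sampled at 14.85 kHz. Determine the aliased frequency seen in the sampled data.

47.8 kHz mod fs = 3.25 kHz.
3.25 kHz ≤ fs/2 = 7.425 kHz, appears at 3.25 kHz.

3.25 kHz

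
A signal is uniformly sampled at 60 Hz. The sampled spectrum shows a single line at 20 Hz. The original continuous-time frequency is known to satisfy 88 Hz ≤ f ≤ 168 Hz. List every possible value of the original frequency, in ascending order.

100 Hz, 140 Hz, 160 Hz

Frequencies that alias to 20 Hz are k·fs ± 20 Hz for integer k ≥ 0.
k=0: 20 Hz.
k=1: 40 Hz, 80 Hz.
k=2: 100 Hz, 140 Hz.
k=3: 160 Hz, 200 Hz.
k=4: 220 Hz, 260 Hz.
Within [88 Hz, 168 Hz]: 100 Hz, 140 Hz, 160 Hz.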